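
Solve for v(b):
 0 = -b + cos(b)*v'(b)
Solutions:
 v(b) = C1 + Integral(b/cos(b), b)


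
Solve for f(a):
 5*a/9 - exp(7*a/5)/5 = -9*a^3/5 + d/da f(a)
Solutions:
 f(a) = C1 + 9*a^4/20 + 5*a^2/18 - exp(7*a/5)/7


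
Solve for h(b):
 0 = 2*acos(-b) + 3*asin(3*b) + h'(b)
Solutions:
 h(b) = C1 - 2*b*acos(-b) - 3*b*asin(3*b) - sqrt(1 - 9*b^2) - 2*sqrt(1 - b^2)


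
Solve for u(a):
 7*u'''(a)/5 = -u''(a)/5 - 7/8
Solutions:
 u(a) = C1 + C2*a + C3*exp(-a/7) - 35*a^2/16


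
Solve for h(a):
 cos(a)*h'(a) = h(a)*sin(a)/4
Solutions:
 h(a) = C1/cos(a)^(1/4)


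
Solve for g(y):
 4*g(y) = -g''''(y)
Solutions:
 g(y) = (C1*sin(y) + C2*cos(y))*exp(-y) + (C3*sin(y) + C4*cos(y))*exp(y)


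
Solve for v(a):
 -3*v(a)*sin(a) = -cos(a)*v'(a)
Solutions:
 v(a) = C1/cos(a)^3


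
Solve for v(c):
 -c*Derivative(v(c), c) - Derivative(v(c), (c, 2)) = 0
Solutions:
 v(c) = C1 + C2*erf(sqrt(2)*c/2)


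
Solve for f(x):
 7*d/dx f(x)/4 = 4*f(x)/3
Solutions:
 f(x) = C1*exp(16*x/21)


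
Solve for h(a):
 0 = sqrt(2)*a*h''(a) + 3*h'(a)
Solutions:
 h(a) = C1 + C2*a^(1 - 3*sqrt(2)/2)


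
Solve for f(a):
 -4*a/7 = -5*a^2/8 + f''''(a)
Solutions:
 f(a) = C1 + C2*a + C3*a^2 + C4*a^3 + a^6/576 - a^5/210


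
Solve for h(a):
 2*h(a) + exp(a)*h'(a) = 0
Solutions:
 h(a) = C1*exp(2*exp(-a))


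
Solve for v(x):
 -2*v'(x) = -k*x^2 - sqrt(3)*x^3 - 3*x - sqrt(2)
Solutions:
 v(x) = C1 + k*x^3/6 + sqrt(3)*x^4/8 + 3*x^2/4 + sqrt(2)*x/2


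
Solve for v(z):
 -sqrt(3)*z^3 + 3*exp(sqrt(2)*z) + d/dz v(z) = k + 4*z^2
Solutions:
 v(z) = C1 + k*z + sqrt(3)*z^4/4 + 4*z^3/3 - 3*sqrt(2)*exp(sqrt(2)*z)/2


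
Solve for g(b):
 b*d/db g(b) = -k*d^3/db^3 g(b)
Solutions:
 g(b) = C1 + Integral(C2*airyai(b*(-1/k)^(1/3)) + C3*airybi(b*(-1/k)^(1/3)), b)


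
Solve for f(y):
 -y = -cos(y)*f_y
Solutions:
 f(y) = C1 + Integral(y/cos(y), y)


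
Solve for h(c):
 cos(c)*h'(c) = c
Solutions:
 h(c) = C1 + Integral(c/cos(c), c)


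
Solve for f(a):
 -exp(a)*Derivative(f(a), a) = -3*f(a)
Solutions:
 f(a) = C1*exp(-3*exp(-a))


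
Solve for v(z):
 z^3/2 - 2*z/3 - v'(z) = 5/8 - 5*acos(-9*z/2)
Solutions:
 v(z) = C1 + z^4/8 - z^2/3 + 5*z*acos(-9*z/2) - 5*z/8 + 5*sqrt(4 - 81*z^2)/9


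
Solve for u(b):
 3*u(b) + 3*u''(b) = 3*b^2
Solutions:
 u(b) = C1*sin(b) + C2*cos(b) + b^2 - 2


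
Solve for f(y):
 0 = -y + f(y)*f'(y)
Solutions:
 f(y) = -sqrt(C1 + y^2)
 f(y) = sqrt(C1 + y^2)


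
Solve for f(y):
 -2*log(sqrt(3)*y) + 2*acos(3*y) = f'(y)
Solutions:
 f(y) = C1 - 2*y*log(y) + 2*y*acos(3*y) - y*log(3) + 2*y - 2*sqrt(1 - 9*y^2)/3


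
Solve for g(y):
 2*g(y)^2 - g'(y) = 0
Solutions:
 g(y) = -1/(C1 + 2*y)


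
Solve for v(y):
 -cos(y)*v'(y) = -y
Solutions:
 v(y) = C1 + Integral(y/cos(y), y)


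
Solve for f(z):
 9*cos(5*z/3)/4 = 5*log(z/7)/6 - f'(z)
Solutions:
 f(z) = C1 + 5*z*log(z)/6 - 5*z*log(7)/6 - 5*z/6 - 27*sin(5*z/3)/20


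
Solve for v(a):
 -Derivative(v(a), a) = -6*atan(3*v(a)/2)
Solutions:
 Integral(1/atan(3*_y/2), (_y, v(a))) = C1 + 6*a


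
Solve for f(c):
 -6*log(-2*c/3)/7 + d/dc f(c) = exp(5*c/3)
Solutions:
 f(c) = C1 + 6*c*log(-c)/7 + 6*c*(-log(3) - 1 + log(2))/7 + 3*exp(5*c/3)/5


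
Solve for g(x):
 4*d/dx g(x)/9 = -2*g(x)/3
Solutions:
 g(x) = C1*exp(-3*x/2)


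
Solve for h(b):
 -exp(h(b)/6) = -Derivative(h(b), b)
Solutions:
 h(b) = 6*log(-1/(C1 + b)) + 6*log(6)


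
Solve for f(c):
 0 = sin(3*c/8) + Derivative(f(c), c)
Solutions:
 f(c) = C1 + 8*cos(3*c/8)/3


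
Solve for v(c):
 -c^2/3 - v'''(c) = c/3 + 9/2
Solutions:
 v(c) = C1 + C2*c + C3*c^2 - c^5/180 - c^4/72 - 3*c^3/4


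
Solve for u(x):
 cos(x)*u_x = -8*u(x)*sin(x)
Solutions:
 u(x) = C1*cos(x)^8


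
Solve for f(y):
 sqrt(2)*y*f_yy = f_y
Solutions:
 f(y) = C1 + C2*y^(sqrt(2)/2 + 1)


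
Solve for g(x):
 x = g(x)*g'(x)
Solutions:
 g(x) = -sqrt(C1 + x^2)
 g(x) = sqrt(C1 + x^2)


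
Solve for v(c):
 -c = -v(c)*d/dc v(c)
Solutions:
 v(c) = -sqrt(C1 + c^2)
 v(c) = sqrt(C1 + c^2)


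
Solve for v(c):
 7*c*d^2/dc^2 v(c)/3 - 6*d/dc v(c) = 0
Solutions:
 v(c) = C1 + C2*c^(25/7)


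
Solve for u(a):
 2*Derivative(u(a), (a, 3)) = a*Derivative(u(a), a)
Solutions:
 u(a) = C1 + Integral(C2*airyai(2^(2/3)*a/2) + C3*airybi(2^(2/3)*a/2), a)


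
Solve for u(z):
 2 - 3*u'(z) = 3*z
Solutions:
 u(z) = C1 - z^2/2 + 2*z/3


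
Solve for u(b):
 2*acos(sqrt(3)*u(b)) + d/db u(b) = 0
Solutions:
 Integral(1/acos(sqrt(3)*_y), (_y, u(b))) = C1 - 2*b


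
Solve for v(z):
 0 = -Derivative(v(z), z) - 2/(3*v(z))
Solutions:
 v(z) = -sqrt(C1 - 12*z)/3
 v(z) = sqrt(C1 - 12*z)/3


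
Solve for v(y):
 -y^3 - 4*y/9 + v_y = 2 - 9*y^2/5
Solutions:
 v(y) = C1 + y^4/4 - 3*y^3/5 + 2*y^2/9 + 2*y


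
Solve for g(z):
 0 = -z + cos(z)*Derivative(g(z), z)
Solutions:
 g(z) = C1 + Integral(z/cos(z), z)


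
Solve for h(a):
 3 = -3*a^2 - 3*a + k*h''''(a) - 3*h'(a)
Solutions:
 h(a) = C1 + C2*exp(3^(1/3)*a*(1/k)^(1/3)) + C3*exp(a*(-3^(1/3) + 3^(5/6)*I)*(1/k)^(1/3)/2) + C4*exp(-a*(3^(1/3) + 3^(5/6)*I)*(1/k)^(1/3)/2) - a^3/3 - a^2/2 - a


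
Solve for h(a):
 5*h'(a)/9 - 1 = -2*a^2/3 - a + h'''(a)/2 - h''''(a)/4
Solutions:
 h(a) = C1 + C2*exp(a*(2*2^(2/3)/(sqrt(105) + 11)^(1/3) + 2^(1/3)*(sqrt(105) + 11)^(1/3) + 4)/6)*sin(2^(1/3)*sqrt(3)*a*(-(sqrt(105) + 11)^(1/3) + 2*2^(1/3)/(sqrt(105) + 11)^(1/3))/6) + C3*exp(a*(2*2^(2/3)/(sqrt(105) + 11)^(1/3) + 2^(1/3)*(sqrt(105) + 11)^(1/3) + 4)/6)*cos(2^(1/3)*sqrt(3)*a*(-(sqrt(105) + 11)^(1/3) + 2*2^(1/3)/(sqrt(105) + 11)^(1/3))/6) + C4*exp(a*(-2^(1/3)*(sqrt(105) + 11)^(1/3) - 2*2^(2/3)/(sqrt(105) + 11)^(1/3) + 2)/3) - 2*a^3/5 - 9*a^2/10 - 9*a/25


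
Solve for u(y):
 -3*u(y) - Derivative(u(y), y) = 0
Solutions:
 u(y) = C1*exp(-3*y)


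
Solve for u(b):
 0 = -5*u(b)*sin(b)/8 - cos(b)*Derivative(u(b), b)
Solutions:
 u(b) = C1*cos(b)^(5/8)


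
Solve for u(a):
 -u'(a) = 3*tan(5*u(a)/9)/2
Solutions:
 u(a) = -9*asin(C1*exp(-5*a/6))/5 + 9*pi/5
 u(a) = 9*asin(C1*exp(-5*a/6))/5


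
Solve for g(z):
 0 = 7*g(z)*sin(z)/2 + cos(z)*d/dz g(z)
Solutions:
 g(z) = C1*cos(z)^(7/2)


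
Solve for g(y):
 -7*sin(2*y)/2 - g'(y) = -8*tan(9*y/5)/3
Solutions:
 g(y) = C1 - 40*log(cos(9*y/5))/27 + 7*cos(2*y)/4


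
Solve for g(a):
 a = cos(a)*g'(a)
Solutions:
 g(a) = C1 + Integral(a/cos(a), a)


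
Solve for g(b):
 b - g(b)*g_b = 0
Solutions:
 g(b) = -sqrt(C1 + b^2)
 g(b) = sqrt(C1 + b^2)


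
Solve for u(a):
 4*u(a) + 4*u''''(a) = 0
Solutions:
 u(a) = (C1*sin(sqrt(2)*a/2) + C2*cos(sqrt(2)*a/2))*exp(-sqrt(2)*a/2) + (C3*sin(sqrt(2)*a/2) + C4*cos(sqrt(2)*a/2))*exp(sqrt(2)*a/2)


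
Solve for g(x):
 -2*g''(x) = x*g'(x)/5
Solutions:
 g(x) = C1 + C2*erf(sqrt(5)*x/10)


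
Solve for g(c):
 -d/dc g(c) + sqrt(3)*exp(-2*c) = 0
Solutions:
 g(c) = C1 - sqrt(3)*exp(-2*c)/2


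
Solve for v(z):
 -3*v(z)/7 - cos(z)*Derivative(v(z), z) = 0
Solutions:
 v(z) = C1*(sin(z) - 1)^(3/14)/(sin(z) + 1)^(3/14)


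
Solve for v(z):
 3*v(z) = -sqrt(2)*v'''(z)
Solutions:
 v(z) = C3*exp(-2^(5/6)*3^(1/3)*z/2) + (C1*sin(6^(5/6)*z/4) + C2*cos(6^(5/6)*z/4))*exp(2^(5/6)*3^(1/3)*z/4)


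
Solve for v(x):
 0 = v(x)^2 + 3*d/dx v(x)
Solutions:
 v(x) = 3/(C1 + x)


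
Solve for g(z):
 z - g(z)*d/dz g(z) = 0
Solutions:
 g(z) = -sqrt(C1 + z^2)
 g(z) = sqrt(C1 + z^2)


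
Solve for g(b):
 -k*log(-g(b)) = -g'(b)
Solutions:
 -li(-g(b)) = C1 + b*k


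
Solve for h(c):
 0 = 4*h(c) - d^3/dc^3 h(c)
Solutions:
 h(c) = C3*exp(2^(2/3)*c) + (C1*sin(2^(2/3)*sqrt(3)*c/2) + C2*cos(2^(2/3)*sqrt(3)*c/2))*exp(-2^(2/3)*c/2)


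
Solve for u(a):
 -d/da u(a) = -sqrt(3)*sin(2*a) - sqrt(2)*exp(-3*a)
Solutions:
 u(a) = C1 - sqrt(3)*cos(2*a)/2 - sqrt(2)*exp(-3*a)/3


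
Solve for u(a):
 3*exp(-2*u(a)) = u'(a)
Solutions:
 u(a) = log(-sqrt(C1 + 6*a))
 u(a) = log(C1 + 6*a)/2


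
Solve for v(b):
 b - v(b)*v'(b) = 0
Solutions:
 v(b) = -sqrt(C1 + b^2)
 v(b) = sqrt(C1 + b^2)


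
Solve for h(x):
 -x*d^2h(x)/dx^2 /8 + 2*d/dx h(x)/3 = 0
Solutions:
 h(x) = C1 + C2*x^(19/3)


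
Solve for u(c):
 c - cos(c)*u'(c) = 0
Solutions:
 u(c) = C1 + Integral(c/cos(c), c)


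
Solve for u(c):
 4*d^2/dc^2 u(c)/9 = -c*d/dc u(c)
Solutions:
 u(c) = C1 + C2*erf(3*sqrt(2)*c/4)


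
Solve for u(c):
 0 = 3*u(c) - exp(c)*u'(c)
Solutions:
 u(c) = C1*exp(-3*exp(-c))


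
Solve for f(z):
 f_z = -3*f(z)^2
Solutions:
 f(z) = 1/(C1 + 3*z)


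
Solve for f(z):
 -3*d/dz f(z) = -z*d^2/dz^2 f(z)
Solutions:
 f(z) = C1 + C2*z^4


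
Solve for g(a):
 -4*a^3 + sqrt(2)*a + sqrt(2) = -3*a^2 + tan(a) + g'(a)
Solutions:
 g(a) = C1 - a^4 + a^3 + sqrt(2)*a^2/2 + sqrt(2)*a + log(cos(a))


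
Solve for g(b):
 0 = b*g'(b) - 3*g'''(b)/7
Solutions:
 g(b) = C1 + Integral(C2*airyai(3^(2/3)*7^(1/3)*b/3) + C3*airybi(3^(2/3)*7^(1/3)*b/3), b)


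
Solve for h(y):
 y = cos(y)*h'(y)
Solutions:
 h(y) = C1 + Integral(y/cos(y), y)


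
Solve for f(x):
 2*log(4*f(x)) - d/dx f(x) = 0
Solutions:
 -Integral(1/(log(_y) + 2*log(2)), (_y, f(x)))/2 = C1 - x


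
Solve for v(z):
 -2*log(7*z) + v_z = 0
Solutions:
 v(z) = C1 + 2*z*log(z) - 2*z + z*log(49)


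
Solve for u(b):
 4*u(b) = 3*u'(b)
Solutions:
 u(b) = C1*exp(4*b/3)


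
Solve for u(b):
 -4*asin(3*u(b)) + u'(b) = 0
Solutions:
 Integral(1/asin(3*_y), (_y, u(b))) = C1 + 4*b


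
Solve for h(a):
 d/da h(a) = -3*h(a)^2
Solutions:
 h(a) = 1/(C1 + 3*a)


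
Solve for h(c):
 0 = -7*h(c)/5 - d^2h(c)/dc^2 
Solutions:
 h(c) = C1*sin(sqrt(35)*c/5) + C2*cos(sqrt(35)*c/5)


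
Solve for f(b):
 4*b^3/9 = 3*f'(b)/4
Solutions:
 f(b) = C1 + 4*b^4/27


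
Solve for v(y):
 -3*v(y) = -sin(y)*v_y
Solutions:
 v(y) = C1*(cos(y) - 1)^(3/2)/(cos(y) + 1)^(3/2)


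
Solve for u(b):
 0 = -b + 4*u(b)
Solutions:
 u(b) = b/4


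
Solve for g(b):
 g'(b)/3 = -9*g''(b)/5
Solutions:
 g(b) = C1 + C2*exp(-5*b/27)


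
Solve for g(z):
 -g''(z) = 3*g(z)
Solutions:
 g(z) = C1*sin(sqrt(3)*z) + C2*cos(sqrt(3)*z)


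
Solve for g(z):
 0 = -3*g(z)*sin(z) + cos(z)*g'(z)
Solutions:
 g(z) = C1/cos(z)^3


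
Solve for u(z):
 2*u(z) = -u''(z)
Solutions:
 u(z) = C1*sin(sqrt(2)*z) + C2*cos(sqrt(2)*z)


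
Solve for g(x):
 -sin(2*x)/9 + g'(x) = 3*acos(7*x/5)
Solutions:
 g(x) = C1 + 3*x*acos(7*x/5) - 3*sqrt(25 - 49*x^2)/7 - cos(2*x)/18


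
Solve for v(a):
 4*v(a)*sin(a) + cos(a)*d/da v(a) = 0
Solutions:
 v(a) = C1*cos(a)^4


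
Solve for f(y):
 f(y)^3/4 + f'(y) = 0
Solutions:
 f(y) = -sqrt(2)*sqrt(-1/(C1 - y))
 f(y) = sqrt(2)*sqrt(-1/(C1 - y))


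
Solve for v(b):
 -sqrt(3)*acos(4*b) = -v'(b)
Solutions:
 v(b) = C1 + sqrt(3)*(b*acos(4*b) - sqrt(1 - 16*b^2)/4)


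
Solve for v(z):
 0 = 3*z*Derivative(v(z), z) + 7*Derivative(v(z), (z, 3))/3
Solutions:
 v(z) = C1 + Integral(C2*airyai(-21^(2/3)*z/7) + C3*airybi(-21^(2/3)*z/7), z)


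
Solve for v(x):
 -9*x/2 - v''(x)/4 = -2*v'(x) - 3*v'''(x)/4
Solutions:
 v(x) = C1 + 9*x^2/8 + 9*x/32 + (C2*sin(sqrt(95)*x/6) + C3*cos(sqrt(95)*x/6))*exp(x/6)


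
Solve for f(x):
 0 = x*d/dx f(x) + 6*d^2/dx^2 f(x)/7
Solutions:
 f(x) = C1 + C2*erf(sqrt(21)*x/6)


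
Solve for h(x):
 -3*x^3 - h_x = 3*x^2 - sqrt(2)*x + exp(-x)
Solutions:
 h(x) = C1 - 3*x^4/4 - x^3 + sqrt(2)*x^2/2 + exp(-x)


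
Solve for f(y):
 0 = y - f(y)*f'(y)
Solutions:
 f(y) = -sqrt(C1 + y^2)
 f(y) = sqrt(C1 + y^2)


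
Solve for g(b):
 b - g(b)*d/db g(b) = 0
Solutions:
 g(b) = -sqrt(C1 + b^2)
 g(b) = sqrt(C1 + b^2)


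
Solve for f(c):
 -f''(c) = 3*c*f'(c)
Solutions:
 f(c) = C1 + C2*erf(sqrt(6)*c/2)


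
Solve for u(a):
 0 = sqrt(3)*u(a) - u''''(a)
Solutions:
 u(a) = C1*exp(-3^(1/8)*a) + C2*exp(3^(1/8)*a) + C3*sin(3^(1/8)*a) + C4*cos(3^(1/8)*a)


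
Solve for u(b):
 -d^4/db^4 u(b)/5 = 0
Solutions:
 u(b) = C1 + C2*b + C3*b^2 + C4*b^3


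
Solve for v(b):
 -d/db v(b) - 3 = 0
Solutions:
 v(b) = C1 - 3*b


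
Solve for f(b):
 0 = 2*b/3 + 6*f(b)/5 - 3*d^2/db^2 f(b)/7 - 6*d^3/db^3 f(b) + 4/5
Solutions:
 f(b) = C1*exp(-b*(5*5^(1/3)/(42*sqrt(777714) + 37039)^(1/3) + 10 + 5^(2/3)*(42*sqrt(777714) + 37039)^(1/3))/420)*sin(sqrt(3)*5^(1/3)*b*(-5^(1/3)*(42*sqrt(777714) + 37039)^(1/3) + 5/(42*sqrt(777714) + 37039)^(1/3))/420) + C2*exp(-b*(5*5^(1/3)/(42*sqrt(777714) + 37039)^(1/3) + 10 + 5^(2/3)*(42*sqrt(777714) + 37039)^(1/3))/420)*cos(sqrt(3)*5^(1/3)*b*(-5^(1/3)*(42*sqrt(777714) + 37039)^(1/3) + 5/(42*sqrt(777714) + 37039)^(1/3))/420) + C3*exp(b*(-5 + 5*5^(1/3)/(42*sqrt(777714) + 37039)^(1/3) + 5^(2/3)*(42*sqrt(777714) + 37039)^(1/3))/210) - 5*b/9 - 2/3


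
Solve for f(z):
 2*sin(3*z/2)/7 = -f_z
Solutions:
 f(z) = C1 + 4*cos(3*z/2)/21


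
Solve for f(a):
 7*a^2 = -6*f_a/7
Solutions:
 f(a) = C1 - 49*a^3/18


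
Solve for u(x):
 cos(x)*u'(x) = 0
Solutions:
 u(x) = C1


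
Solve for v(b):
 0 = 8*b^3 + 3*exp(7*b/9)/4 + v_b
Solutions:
 v(b) = C1 - 2*b^4 - 27*exp(7*b/9)/28


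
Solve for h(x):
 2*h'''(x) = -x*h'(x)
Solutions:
 h(x) = C1 + Integral(C2*airyai(-2^(2/3)*x/2) + C3*airybi(-2^(2/3)*x/2), x)


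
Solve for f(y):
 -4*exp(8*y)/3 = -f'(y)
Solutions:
 f(y) = C1 + exp(8*y)/6


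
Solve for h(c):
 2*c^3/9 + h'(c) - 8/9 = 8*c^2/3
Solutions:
 h(c) = C1 - c^4/18 + 8*c^3/9 + 8*c/9


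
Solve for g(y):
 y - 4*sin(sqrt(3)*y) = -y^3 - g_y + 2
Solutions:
 g(y) = C1 - y^4/4 - y^2/2 + 2*y - 4*sqrt(3)*cos(sqrt(3)*y)/3


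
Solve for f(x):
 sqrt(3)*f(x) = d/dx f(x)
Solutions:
 f(x) = C1*exp(sqrt(3)*x)


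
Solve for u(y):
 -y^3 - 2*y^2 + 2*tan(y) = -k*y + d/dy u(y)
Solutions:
 u(y) = C1 + k*y^2/2 - y^4/4 - 2*y^3/3 - 2*log(cos(y))


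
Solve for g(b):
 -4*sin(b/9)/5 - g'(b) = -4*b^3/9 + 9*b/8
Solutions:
 g(b) = C1 + b^4/9 - 9*b^2/16 + 36*cos(b/9)/5


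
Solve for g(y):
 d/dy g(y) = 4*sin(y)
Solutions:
 g(y) = C1 - 4*cos(y)


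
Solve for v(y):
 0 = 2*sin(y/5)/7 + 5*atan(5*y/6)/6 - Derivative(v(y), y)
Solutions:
 v(y) = C1 + 5*y*atan(5*y/6)/6 - log(25*y^2 + 36)/2 - 10*cos(y/5)/7


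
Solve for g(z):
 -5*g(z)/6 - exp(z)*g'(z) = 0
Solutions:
 g(z) = C1*exp(5*exp(-z)/6)


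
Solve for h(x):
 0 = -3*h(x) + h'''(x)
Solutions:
 h(x) = C3*exp(3^(1/3)*x) + (C1*sin(3^(5/6)*x/2) + C2*cos(3^(5/6)*x/2))*exp(-3^(1/3)*x/2)


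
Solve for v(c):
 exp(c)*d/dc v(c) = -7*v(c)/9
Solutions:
 v(c) = C1*exp(7*exp(-c)/9)


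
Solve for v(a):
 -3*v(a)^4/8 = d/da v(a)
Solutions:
 v(a) = (-3^(2/3)/3 - 3^(1/6)*I)*(1/(C1 + 3*a))^(1/3)
 v(a) = (-3^(2/3)/3 + 3^(1/6)*I)*(1/(C1 + 3*a))^(1/3)
 v(a) = 2*(1/(C1 + 9*a))^(1/3)


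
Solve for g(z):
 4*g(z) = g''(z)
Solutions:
 g(z) = C1*exp(-2*z) + C2*exp(2*z)


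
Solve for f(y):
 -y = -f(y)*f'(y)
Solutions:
 f(y) = -sqrt(C1 + y^2)
 f(y) = sqrt(C1 + y^2)


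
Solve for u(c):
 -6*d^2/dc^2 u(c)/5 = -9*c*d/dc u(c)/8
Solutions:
 u(c) = C1 + C2*erfi(sqrt(30)*c/8)


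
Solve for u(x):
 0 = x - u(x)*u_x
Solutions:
 u(x) = -sqrt(C1 + x^2)
 u(x) = sqrt(C1 + x^2)


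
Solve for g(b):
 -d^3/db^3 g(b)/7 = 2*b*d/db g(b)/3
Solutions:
 g(b) = C1 + Integral(C2*airyai(-14^(1/3)*3^(2/3)*b/3) + C3*airybi(-14^(1/3)*3^(2/3)*b/3), b)


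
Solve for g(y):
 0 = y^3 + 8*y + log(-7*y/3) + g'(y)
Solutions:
 g(y) = C1 - y^4/4 - 4*y^2 - y*log(-y) + y*(-log(7) + 1 + log(3))


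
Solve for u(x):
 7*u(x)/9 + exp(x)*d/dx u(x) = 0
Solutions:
 u(x) = C1*exp(7*exp(-x)/9)


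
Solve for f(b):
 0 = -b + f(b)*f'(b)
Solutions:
 f(b) = -sqrt(C1 + b^2)
 f(b) = sqrt(C1 + b^2)


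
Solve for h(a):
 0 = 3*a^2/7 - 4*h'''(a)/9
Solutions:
 h(a) = C1 + C2*a + C3*a^2 + 9*a^5/560


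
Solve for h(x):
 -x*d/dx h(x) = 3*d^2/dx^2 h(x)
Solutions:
 h(x) = C1 + C2*erf(sqrt(6)*x/6)


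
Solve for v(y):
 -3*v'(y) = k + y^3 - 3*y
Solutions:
 v(y) = C1 - k*y/3 - y^4/12 + y^2/2


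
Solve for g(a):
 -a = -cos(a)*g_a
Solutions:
 g(a) = C1 + Integral(a/cos(a), a)


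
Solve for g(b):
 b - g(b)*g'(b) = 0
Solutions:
 g(b) = -sqrt(C1 + b^2)
 g(b) = sqrt(C1 + b^2)


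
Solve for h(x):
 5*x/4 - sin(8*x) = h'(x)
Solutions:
 h(x) = C1 + 5*x^2/8 + cos(8*x)/8


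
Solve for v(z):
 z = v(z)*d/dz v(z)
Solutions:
 v(z) = -sqrt(C1 + z^2)
 v(z) = sqrt(C1 + z^2)


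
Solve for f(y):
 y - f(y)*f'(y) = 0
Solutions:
 f(y) = -sqrt(C1 + y^2)
 f(y) = sqrt(C1 + y^2)


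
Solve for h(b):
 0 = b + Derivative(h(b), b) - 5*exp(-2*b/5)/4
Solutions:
 h(b) = C1 - b^2/2 - 25*exp(-2*b/5)/8


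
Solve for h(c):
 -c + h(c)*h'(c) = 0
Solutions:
 h(c) = -sqrt(C1 + c^2)
 h(c) = sqrt(C1 + c^2)


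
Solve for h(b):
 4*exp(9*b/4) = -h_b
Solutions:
 h(b) = C1 - 16*exp(9*b/4)/9


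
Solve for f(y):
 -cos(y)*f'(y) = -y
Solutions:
 f(y) = C1 + Integral(y/cos(y), y)


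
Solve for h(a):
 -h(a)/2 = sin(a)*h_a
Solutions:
 h(a) = C1*(cos(a) + 1)^(1/4)/(cos(a) - 1)^(1/4)


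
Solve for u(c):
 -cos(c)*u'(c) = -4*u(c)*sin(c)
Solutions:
 u(c) = C1/cos(c)^4


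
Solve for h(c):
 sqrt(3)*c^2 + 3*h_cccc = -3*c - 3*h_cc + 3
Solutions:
 h(c) = C1 + C2*c + C3*sin(c) + C4*cos(c) - sqrt(3)*c^4/36 - c^3/6 + c^2*(3 + 2*sqrt(3))/6


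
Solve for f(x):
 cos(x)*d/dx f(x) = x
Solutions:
 f(x) = C1 + Integral(x/cos(x), x)


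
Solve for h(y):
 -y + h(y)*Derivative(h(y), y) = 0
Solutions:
 h(y) = -sqrt(C1 + y^2)
 h(y) = sqrt(C1 + y^2)


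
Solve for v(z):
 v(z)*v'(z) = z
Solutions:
 v(z) = -sqrt(C1 + z^2)
 v(z) = sqrt(C1 + z^2)


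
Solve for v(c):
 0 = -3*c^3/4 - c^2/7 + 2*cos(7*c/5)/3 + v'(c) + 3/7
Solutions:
 v(c) = C1 + 3*c^4/16 + c^3/21 - 3*c/7 - 10*sin(7*c/5)/21


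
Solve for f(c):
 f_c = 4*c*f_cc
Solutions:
 f(c) = C1 + C2*c^(5/4)


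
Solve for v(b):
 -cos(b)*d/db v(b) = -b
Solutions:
 v(b) = C1 + Integral(b/cos(b), b)


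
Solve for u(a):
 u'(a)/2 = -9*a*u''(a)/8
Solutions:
 u(a) = C1 + C2*a^(5/9)


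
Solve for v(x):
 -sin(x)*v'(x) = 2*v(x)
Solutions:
 v(x) = C1*(cos(x) + 1)/(cos(x) - 1)


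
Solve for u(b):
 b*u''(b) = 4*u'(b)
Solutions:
 u(b) = C1 + C2*b^5


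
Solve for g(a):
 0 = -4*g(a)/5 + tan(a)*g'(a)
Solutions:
 g(a) = C1*sin(a)^(4/5)


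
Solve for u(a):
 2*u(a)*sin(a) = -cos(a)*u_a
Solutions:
 u(a) = C1*cos(a)^2


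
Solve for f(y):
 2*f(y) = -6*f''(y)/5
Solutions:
 f(y) = C1*sin(sqrt(15)*y/3) + C2*cos(sqrt(15)*y/3)


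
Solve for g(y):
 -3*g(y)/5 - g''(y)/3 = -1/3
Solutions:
 g(y) = C1*sin(3*sqrt(5)*y/5) + C2*cos(3*sqrt(5)*y/5) + 5/9


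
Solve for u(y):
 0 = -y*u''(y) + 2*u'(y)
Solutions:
 u(y) = C1 + C2*y^3


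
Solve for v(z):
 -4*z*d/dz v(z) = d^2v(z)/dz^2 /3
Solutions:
 v(z) = C1 + C2*erf(sqrt(6)*z)


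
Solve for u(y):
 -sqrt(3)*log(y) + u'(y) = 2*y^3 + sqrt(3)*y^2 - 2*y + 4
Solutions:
 u(y) = C1 + y^4/2 + sqrt(3)*y^3/3 - y^2 + sqrt(3)*y*log(y) - sqrt(3)*y + 4*y


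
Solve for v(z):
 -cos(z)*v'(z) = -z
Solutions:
 v(z) = C1 + Integral(z/cos(z), z)


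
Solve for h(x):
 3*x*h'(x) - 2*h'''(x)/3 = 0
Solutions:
 h(x) = C1 + Integral(C2*airyai(6^(2/3)*x/2) + C3*airybi(6^(2/3)*x/2), x)


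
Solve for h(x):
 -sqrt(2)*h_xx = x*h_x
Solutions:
 h(x) = C1 + C2*erf(2^(1/4)*x/2)


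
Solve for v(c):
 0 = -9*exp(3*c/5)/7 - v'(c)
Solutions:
 v(c) = C1 - 15*exp(3*c/5)/7


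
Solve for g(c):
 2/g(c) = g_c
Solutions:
 g(c) = -sqrt(C1 + 4*c)
 g(c) = sqrt(C1 + 4*c)


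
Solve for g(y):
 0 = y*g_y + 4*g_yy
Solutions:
 g(y) = C1 + C2*erf(sqrt(2)*y/4)


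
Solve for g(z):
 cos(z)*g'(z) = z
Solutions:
 g(z) = C1 + Integral(z/cos(z), z)


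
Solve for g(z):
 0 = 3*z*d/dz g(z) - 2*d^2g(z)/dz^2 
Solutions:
 g(z) = C1 + C2*erfi(sqrt(3)*z/2)


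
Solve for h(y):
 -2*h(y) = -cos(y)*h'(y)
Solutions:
 h(y) = C1*(sin(y) + 1)/(sin(y) - 1)


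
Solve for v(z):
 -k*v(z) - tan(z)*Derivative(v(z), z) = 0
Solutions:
 v(z) = C1*exp(-k*log(sin(z)))


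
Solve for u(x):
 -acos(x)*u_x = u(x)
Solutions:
 u(x) = C1*exp(-Integral(1/acos(x), x))


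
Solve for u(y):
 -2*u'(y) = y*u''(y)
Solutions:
 u(y) = C1 + C2/y


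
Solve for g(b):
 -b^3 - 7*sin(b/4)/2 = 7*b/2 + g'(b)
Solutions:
 g(b) = C1 - b^4/4 - 7*b^2/4 + 14*cos(b/4)


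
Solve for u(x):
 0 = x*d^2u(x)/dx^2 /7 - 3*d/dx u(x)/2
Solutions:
 u(x) = C1 + C2*x^(23/2)


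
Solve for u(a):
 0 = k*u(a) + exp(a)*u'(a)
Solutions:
 u(a) = C1*exp(k*exp(-a))


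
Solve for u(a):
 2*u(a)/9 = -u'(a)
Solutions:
 u(a) = C1*exp(-2*a/9)


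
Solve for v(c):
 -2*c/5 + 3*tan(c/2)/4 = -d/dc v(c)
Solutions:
 v(c) = C1 + c^2/5 + 3*log(cos(c/2))/2


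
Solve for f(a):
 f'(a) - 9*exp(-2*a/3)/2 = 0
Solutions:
 f(a) = C1 - 27*exp(-2*a/3)/4


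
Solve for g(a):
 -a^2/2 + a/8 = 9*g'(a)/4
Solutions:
 g(a) = C1 - 2*a^3/27 + a^2/36


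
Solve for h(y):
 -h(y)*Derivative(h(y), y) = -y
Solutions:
 h(y) = -sqrt(C1 + y^2)
 h(y) = sqrt(C1 + y^2)


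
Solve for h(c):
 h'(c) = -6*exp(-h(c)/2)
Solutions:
 h(c) = 2*log(C1 - 3*c)


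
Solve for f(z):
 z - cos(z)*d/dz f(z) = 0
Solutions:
 f(z) = C1 + Integral(z/cos(z), z)


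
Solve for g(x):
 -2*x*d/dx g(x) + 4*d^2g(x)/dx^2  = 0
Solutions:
 g(x) = C1 + C2*erfi(x/2)


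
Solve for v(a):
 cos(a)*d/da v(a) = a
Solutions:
 v(a) = C1 + Integral(a/cos(a), a)


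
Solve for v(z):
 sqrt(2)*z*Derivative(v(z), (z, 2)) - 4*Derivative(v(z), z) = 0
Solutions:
 v(z) = C1 + C2*z^(1 + 2*sqrt(2))


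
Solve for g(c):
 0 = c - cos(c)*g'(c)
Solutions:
 g(c) = C1 + Integral(c/cos(c), c)


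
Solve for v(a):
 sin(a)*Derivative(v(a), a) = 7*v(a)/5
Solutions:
 v(a) = C1*(cos(a) - 1)^(7/10)/(cos(a) + 1)^(7/10)


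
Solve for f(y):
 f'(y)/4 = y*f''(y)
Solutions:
 f(y) = C1 + C2*y^(5/4)


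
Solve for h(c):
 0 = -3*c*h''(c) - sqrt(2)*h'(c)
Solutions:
 h(c) = C1 + C2*c^(1 - sqrt(2)/3)


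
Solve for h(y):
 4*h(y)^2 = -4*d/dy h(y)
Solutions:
 h(y) = 1/(C1 + y)


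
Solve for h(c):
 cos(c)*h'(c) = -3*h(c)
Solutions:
 h(c) = C1*(sin(c) - 1)^(3/2)/(sin(c) + 1)^(3/2)


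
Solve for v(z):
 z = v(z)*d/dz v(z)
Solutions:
 v(z) = -sqrt(C1 + z^2)
 v(z) = sqrt(C1 + z^2)


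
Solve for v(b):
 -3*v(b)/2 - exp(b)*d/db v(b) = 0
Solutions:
 v(b) = C1*exp(3*exp(-b)/2)


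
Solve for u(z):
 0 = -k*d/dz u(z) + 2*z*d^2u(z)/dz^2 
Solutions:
 u(z) = C1 + z^(re(k)/2 + 1)*(C2*sin(log(z)*Abs(im(k))/2) + C3*cos(log(z)*im(k)/2))


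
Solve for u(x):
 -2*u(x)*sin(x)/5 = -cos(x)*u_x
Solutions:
 u(x) = C1/cos(x)^(2/5)


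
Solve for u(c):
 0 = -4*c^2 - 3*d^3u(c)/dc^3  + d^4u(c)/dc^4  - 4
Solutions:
 u(c) = C1 + C2*c + C3*c^2 + C4*exp(3*c) - c^5/45 - c^4/27 - 22*c^3/81


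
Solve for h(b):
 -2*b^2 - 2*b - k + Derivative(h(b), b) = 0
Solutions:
 h(b) = C1 + 2*b^3/3 + b^2 + b*k


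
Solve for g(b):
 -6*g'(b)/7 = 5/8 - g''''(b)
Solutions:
 g(b) = C1 + C4*exp(6^(1/3)*7^(2/3)*b/7) - 35*b/48 + (C2*sin(2^(1/3)*3^(5/6)*7^(2/3)*b/14) + C3*cos(2^(1/3)*3^(5/6)*7^(2/3)*b/14))*exp(-6^(1/3)*7^(2/3)*b/14)


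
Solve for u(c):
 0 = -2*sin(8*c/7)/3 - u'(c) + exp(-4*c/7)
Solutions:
 u(c) = C1 + 7*cos(8*c/7)/12 - 7*exp(-4*c/7)/4


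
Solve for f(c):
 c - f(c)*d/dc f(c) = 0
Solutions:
 f(c) = -sqrt(C1 + c^2)
 f(c) = sqrt(C1 + c^2)


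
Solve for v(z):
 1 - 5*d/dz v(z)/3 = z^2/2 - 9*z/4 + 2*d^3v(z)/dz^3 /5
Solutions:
 v(z) = C1 + C2*sin(5*sqrt(6)*z/6) + C3*cos(5*sqrt(6)*z/6) - z^3/10 + 27*z^2/40 + 93*z/125


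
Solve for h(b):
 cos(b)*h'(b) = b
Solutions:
 h(b) = C1 + Integral(b/cos(b), b)


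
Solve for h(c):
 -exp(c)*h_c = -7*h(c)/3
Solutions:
 h(c) = C1*exp(-7*exp(-c)/3)


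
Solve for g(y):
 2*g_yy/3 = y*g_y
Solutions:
 g(y) = C1 + C2*erfi(sqrt(3)*y/2)


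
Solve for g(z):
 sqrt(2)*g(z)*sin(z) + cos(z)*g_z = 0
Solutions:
 g(z) = C1*cos(z)^(sqrt(2))


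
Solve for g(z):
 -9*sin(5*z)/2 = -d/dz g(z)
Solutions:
 g(z) = C1 - 9*cos(5*z)/10


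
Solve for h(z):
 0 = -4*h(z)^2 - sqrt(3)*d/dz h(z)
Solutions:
 h(z) = 3/(C1 + 4*sqrt(3)*z)


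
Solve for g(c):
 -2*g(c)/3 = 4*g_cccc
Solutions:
 g(c) = (C1*sin(2^(1/4)*3^(3/4)*c/6) + C2*cos(2^(1/4)*3^(3/4)*c/6))*exp(-2^(1/4)*3^(3/4)*c/6) + (C3*sin(2^(1/4)*3^(3/4)*c/6) + C4*cos(2^(1/4)*3^(3/4)*c/6))*exp(2^(1/4)*3^(3/4)*c/6)


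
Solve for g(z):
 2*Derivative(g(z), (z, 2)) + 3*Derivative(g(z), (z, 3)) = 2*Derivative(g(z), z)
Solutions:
 g(z) = C1 + C2*exp(z*(-1 + sqrt(7))/3) + C3*exp(-z*(1 + sqrt(7))/3)


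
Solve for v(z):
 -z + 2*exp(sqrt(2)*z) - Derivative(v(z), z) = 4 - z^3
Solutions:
 v(z) = C1 + z^4/4 - z^2/2 - 4*z + sqrt(2)*exp(sqrt(2)*z)


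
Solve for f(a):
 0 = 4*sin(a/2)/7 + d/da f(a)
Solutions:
 f(a) = C1 + 8*cos(a/2)/7


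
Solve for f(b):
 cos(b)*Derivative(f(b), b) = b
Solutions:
 f(b) = C1 + Integral(b/cos(b), b)


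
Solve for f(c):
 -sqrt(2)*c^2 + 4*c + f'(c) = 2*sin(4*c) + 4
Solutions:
 f(c) = C1 + sqrt(2)*c^3/3 - 2*c^2 + 4*c - cos(4*c)/2


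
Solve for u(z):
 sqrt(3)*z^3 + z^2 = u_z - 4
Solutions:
 u(z) = C1 + sqrt(3)*z^4/4 + z^3/3 + 4*z


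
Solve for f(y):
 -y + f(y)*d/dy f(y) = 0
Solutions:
 f(y) = -sqrt(C1 + y^2)
 f(y) = sqrt(C1 + y^2)


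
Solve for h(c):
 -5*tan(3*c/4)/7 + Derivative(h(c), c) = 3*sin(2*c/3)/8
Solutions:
 h(c) = C1 - 20*log(cos(3*c/4))/21 - 9*cos(2*c/3)/16


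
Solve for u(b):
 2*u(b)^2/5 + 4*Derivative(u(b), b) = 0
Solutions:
 u(b) = 10/(C1 + b)


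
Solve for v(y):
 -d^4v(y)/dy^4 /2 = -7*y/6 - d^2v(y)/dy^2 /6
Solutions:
 v(y) = C1 + C2*y + C3*exp(-sqrt(3)*y/3) + C4*exp(sqrt(3)*y/3) - 7*y^3/6


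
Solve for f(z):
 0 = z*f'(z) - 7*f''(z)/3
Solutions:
 f(z) = C1 + C2*erfi(sqrt(42)*z/14)


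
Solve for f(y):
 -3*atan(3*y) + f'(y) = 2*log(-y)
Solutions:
 f(y) = C1 + 2*y*log(-y) + 3*y*atan(3*y) - 2*y - log(9*y^2 + 1)/2


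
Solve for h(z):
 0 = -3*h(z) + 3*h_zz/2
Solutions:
 h(z) = C1*exp(-sqrt(2)*z) + C2*exp(sqrt(2)*z)


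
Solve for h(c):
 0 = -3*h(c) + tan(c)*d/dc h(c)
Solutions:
 h(c) = C1*sin(c)^3


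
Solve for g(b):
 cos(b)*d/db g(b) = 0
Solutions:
 g(b) = C1


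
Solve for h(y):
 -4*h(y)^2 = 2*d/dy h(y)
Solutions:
 h(y) = 1/(C1 + 2*y)


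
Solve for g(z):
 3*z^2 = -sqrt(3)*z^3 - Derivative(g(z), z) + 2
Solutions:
 g(z) = C1 - sqrt(3)*z^4/4 - z^3 + 2*z


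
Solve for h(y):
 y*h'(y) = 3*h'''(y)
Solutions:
 h(y) = C1 + Integral(C2*airyai(3^(2/3)*y/3) + C3*airybi(3^(2/3)*y/3), y)


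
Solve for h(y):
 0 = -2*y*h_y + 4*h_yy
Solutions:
 h(y) = C1 + C2*erfi(y/2)


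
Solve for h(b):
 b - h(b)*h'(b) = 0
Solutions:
 h(b) = -sqrt(C1 + b^2)
 h(b) = sqrt(C1 + b^2)


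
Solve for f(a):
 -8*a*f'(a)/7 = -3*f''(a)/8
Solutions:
 f(a) = C1 + C2*erfi(4*sqrt(42)*a/21)


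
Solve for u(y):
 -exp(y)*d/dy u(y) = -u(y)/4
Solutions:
 u(y) = C1*exp(-exp(-y)/4)


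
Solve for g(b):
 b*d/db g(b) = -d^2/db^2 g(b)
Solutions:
 g(b) = C1 + C2*erf(sqrt(2)*b/2)


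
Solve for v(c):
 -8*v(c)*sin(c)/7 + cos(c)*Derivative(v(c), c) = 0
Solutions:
 v(c) = C1/cos(c)^(8/7)


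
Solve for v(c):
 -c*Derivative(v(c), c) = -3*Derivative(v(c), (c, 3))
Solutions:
 v(c) = C1 + Integral(C2*airyai(3^(2/3)*c/3) + C3*airybi(3^(2/3)*c/3), c)


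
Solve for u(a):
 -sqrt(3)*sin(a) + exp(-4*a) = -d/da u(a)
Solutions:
 u(a) = C1 - sqrt(3)*cos(a) + exp(-4*a)/4


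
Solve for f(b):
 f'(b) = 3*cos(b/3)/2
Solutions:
 f(b) = C1 + 9*sin(b/3)/2


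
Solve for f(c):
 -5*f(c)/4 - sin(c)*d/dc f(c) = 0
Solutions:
 f(c) = C1*(cos(c) + 1)^(5/8)/(cos(c) - 1)^(5/8)


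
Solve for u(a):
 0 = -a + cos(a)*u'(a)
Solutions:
 u(a) = C1 + Integral(a/cos(a), a)


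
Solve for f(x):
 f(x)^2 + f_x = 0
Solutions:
 f(x) = 1/(C1 + x)


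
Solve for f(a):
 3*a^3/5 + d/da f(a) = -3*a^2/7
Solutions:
 f(a) = C1 - 3*a^4/20 - a^3/7


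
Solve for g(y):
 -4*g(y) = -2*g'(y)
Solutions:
 g(y) = C1*exp(2*y)


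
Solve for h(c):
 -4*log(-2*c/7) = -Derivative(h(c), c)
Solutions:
 h(c) = C1 + 4*c*log(-c) + 4*c*(-log(7) - 1 + log(2))


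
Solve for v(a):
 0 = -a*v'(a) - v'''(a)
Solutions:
 v(a) = C1 + Integral(C2*airyai(-a) + C3*airybi(-a), a)


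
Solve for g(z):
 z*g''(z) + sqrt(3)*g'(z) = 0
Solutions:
 g(z) = C1 + C2*z^(1 - sqrt(3))


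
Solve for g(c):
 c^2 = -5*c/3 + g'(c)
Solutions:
 g(c) = C1 + c^3/3 + 5*c^2/6


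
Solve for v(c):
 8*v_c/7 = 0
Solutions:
 v(c) = C1


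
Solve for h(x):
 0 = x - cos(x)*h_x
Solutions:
 h(x) = C1 + Integral(x/cos(x), x)


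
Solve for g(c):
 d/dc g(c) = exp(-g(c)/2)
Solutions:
 g(c) = 2*log(C1 + c/2)


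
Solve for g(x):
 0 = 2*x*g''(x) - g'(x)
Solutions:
 g(x) = C1 + C2*x^(3/2)


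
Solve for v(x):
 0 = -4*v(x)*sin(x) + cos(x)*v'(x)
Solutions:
 v(x) = C1/cos(x)^4


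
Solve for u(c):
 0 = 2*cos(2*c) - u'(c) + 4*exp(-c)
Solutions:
 u(c) = C1 + sin(2*c) - 4*exp(-c)


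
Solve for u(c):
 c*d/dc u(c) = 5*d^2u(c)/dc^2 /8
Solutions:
 u(c) = C1 + C2*erfi(2*sqrt(5)*c/5)


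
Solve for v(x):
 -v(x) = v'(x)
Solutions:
 v(x) = C1*exp(-x)


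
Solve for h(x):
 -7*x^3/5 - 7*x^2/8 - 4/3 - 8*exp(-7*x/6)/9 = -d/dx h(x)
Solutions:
 h(x) = C1 + 7*x^4/20 + 7*x^3/24 + 4*x/3 - 16*exp(-7*x/6)/21


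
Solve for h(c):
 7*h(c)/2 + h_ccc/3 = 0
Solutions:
 h(c) = C3*exp(-2^(2/3)*21^(1/3)*c/2) + (C1*sin(2^(2/3)*3^(5/6)*7^(1/3)*c/4) + C2*cos(2^(2/3)*3^(5/6)*7^(1/3)*c/4))*exp(2^(2/3)*21^(1/3)*c/4)


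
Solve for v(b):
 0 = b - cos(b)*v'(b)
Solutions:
 v(b) = C1 + Integral(b/cos(b), b)


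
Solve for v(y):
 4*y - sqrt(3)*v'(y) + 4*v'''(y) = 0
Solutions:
 v(y) = C1 + C2*exp(-3^(1/4)*y/2) + C3*exp(3^(1/4)*y/2) + 2*sqrt(3)*y^2/3


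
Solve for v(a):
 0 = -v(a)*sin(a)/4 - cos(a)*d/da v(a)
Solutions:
 v(a) = C1*cos(a)^(1/4)


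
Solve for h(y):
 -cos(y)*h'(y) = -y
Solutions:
 h(y) = C1 + Integral(y/cos(y), y)


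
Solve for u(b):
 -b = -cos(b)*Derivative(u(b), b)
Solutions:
 u(b) = C1 + Integral(b/cos(b), b)


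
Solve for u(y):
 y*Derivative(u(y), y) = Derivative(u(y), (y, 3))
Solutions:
 u(y) = C1 + Integral(C2*airyai(y) + C3*airybi(y), y)


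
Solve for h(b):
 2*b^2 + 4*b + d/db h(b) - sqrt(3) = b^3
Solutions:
 h(b) = C1 + b^4/4 - 2*b^3/3 - 2*b^2 + sqrt(3)*b


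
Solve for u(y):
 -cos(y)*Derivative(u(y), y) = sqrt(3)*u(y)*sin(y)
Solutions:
 u(y) = C1*cos(y)^(sqrt(3))


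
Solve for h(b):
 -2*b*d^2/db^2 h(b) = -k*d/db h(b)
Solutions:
 h(b) = C1 + b^(re(k)/2 + 1)*(C2*sin(log(b)*Abs(im(k))/2) + C3*cos(log(b)*im(k)/2))


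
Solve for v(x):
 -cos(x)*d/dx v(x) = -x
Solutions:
 v(x) = C1 + Integral(x/cos(x), x)


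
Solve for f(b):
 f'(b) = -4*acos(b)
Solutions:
 f(b) = C1 - 4*b*acos(b) + 4*sqrt(1 - b^2)


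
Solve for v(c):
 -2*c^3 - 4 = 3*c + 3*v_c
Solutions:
 v(c) = C1 - c^4/6 - c^2/2 - 4*c/3


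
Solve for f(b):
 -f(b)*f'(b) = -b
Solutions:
 f(b) = -sqrt(C1 + b^2)
 f(b) = sqrt(C1 + b^2)


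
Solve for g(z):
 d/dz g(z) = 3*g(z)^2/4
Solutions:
 g(z) = -4/(C1 + 3*z)


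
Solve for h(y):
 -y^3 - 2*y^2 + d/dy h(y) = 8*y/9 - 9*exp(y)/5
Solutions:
 h(y) = C1 + y^4/4 + 2*y^3/3 + 4*y^2/9 - 9*exp(y)/5


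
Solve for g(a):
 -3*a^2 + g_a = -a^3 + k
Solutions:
 g(a) = C1 - a^4/4 + a^3 + a*k


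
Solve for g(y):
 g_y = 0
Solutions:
 g(y) = C1


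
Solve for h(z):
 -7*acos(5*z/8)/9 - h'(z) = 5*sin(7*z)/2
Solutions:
 h(z) = C1 - 7*z*acos(5*z/8)/9 + 7*sqrt(64 - 25*z^2)/45 + 5*cos(7*z)/14


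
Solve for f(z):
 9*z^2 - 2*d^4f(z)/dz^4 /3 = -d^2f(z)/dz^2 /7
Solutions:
 f(z) = C1 + C2*z + C3*exp(-sqrt(42)*z/14) + C4*exp(sqrt(42)*z/14) - 21*z^4/4 - 294*z^2


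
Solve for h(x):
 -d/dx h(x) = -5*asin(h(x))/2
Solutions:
 Integral(1/asin(_y), (_y, h(x))) = C1 + 5*x/2


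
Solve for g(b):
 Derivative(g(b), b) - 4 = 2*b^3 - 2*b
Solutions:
 g(b) = C1 + b^4/2 - b^2 + 4*b


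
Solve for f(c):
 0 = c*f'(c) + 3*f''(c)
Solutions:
 f(c) = C1 + C2*erf(sqrt(6)*c/6)


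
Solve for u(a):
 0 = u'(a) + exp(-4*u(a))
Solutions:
 u(a) = log(-I*(C1 - 4*a)^(1/4))
 u(a) = log(I*(C1 - 4*a)^(1/4))
 u(a) = log(-(C1 - 4*a)^(1/4))
 u(a) = log(C1 - 4*a)/4


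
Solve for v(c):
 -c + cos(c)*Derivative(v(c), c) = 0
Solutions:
 v(c) = C1 + Integral(c/cos(c), c)


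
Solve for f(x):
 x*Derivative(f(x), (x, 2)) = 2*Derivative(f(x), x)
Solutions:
 f(x) = C1 + C2*x^3


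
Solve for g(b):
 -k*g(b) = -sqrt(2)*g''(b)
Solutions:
 g(b) = C1*exp(-2^(3/4)*b*sqrt(k)/2) + C2*exp(2^(3/4)*b*sqrt(k)/2)


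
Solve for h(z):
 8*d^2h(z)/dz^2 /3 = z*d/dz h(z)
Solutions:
 h(z) = C1 + C2*erfi(sqrt(3)*z/4)


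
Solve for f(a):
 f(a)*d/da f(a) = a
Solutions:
 f(a) = -sqrt(C1 + a^2)
 f(a) = sqrt(C1 + a^2)


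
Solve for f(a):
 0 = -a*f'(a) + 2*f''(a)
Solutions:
 f(a) = C1 + C2*erfi(a/2)


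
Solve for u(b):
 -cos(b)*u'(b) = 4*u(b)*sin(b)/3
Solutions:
 u(b) = C1*cos(b)^(4/3)


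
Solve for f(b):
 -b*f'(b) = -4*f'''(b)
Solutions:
 f(b) = C1 + Integral(C2*airyai(2^(1/3)*b/2) + C3*airybi(2^(1/3)*b/2), b)


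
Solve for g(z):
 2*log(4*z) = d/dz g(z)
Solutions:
 g(z) = C1 + 2*z*log(z) - 2*z + z*log(16)


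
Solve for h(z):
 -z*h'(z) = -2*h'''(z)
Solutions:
 h(z) = C1 + Integral(C2*airyai(2^(2/3)*z/2) + C3*airybi(2^(2/3)*z/2), z)


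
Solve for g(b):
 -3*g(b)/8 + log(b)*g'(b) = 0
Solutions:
 g(b) = C1*exp(3*li(b)/8)


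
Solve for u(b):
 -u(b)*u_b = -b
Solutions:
 u(b) = -sqrt(C1 + b^2)
 u(b) = sqrt(C1 + b^2)


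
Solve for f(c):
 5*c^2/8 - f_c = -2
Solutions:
 f(c) = C1 + 5*c^3/24 + 2*c


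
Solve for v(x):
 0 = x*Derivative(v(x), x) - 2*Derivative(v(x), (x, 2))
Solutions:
 v(x) = C1 + C2*erfi(x/2)


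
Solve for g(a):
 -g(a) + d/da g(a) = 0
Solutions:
 g(a) = C1*exp(a)


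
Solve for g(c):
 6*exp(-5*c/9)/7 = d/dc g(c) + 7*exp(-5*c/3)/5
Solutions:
 g(c) = C1 + 21*exp(-5*c/3)/25 - 54*exp(-5*c/9)/35


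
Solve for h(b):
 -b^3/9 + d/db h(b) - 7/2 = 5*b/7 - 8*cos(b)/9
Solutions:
 h(b) = C1 + b^4/36 + 5*b^2/14 + 7*b/2 - 8*sin(b)/9


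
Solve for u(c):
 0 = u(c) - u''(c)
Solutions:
 u(c) = C1*exp(-c) + C2*exp(c)


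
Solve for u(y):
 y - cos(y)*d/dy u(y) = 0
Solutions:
 u(y) = C1 + Integral(y/cos(y), y)


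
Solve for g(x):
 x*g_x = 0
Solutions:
 g(x) = C1


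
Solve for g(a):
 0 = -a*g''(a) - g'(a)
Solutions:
 g(a) = C1 + C2*log(a)


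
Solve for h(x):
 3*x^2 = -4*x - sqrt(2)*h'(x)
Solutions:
 h(x) = C1 - sqrt(2)*x^3/2 - sqrt(2)*x^2


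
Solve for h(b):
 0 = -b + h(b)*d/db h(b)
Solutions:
 h(b) = -sqrt(C1 + b^2)
 h(b) = sqrt(C1 + b^2)


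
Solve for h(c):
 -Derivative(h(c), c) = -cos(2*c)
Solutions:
 h(c) = C1 + sin(2*c)/2


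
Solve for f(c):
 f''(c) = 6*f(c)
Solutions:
 f(c) = C1*exp(-sqrt(6)*c) + C2*exp(sqrt(6)*c)


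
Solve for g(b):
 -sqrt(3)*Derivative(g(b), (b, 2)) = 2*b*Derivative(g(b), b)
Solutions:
 g(b) = C1 + C2*erf(3^(3/4)*b/3)


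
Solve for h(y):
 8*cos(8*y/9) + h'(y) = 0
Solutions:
 h(y) = C1 - 9*sin(8*y/9)


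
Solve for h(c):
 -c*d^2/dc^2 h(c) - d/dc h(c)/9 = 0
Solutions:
 h(c) = C1 + C2*c^(8/9)


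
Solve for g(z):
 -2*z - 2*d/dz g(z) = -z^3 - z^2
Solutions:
 g(z) = C1 + z^4/8 + z^3/6 - z^2/2


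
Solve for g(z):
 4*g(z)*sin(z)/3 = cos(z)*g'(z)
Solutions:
 g(z) = C1/cos(z)^(4/3)


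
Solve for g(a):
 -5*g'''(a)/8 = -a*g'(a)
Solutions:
 g(a) = C1 + Integral(C2*airyai(2*5^(2/3)*a/5) + C3*airybi(2*5^(2/3)*a/5), a)


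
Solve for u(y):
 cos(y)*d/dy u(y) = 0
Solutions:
 u(y) = C1


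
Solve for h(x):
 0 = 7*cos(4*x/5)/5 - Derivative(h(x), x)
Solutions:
 h(x) = C1 + 7*sin(4*x/5)/4


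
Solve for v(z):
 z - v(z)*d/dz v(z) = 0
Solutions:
 v(z) = -sqrt(C1 + z^2)
 v(z) = sqrt(C1 + z^2)


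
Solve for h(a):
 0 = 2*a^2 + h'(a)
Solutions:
 h(a) = C1 - 2*a^3/3


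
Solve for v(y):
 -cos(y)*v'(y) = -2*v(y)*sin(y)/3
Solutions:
 v(y) = C1/cos(y)^(2/3)


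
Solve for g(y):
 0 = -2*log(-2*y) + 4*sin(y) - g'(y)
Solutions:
 g(y) = C1 - 2*y*log(-y) - 2*y*log(2) + 2*y - 4*cos(y)


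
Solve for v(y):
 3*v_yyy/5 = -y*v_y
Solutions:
 v(y) = C1 + Integral(C2*airyai(-3^(2/3)*5^(1/3)*y/3) + C3*airybi(-3^(2/3)*5^(1/3)*y/3), y)


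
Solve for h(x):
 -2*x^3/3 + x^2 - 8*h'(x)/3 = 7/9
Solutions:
 h(x) = C1 - x^4/16 + x^3/8 - 7*x/24


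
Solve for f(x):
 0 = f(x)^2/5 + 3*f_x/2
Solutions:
 f(x) = 15/(C1 + 2*x)


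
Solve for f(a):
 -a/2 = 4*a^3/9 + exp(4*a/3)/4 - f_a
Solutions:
 f(a) = C1 + a^4/9 + a^2/4 + 3*exp(4*a/3)/16


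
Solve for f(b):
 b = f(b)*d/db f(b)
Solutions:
 f(b) = -sqrt(C1 + b^2)
 f(b) = sqrt(C1 + b^2)


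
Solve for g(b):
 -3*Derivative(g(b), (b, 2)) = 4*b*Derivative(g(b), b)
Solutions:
 g(b) = C1 + C2*erf(sqrt(6)*b/3)


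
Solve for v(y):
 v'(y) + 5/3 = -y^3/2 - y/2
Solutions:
 v(y) = C1 - y^4/8 - y^2/4 - 5*y/3


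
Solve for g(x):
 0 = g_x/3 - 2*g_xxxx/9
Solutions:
 g(x) = C1 + C4*exp(2^(2/3)*3^(1/3)*x/2) + (C2*sin(2^(2/3)*3^(5/6)*x/4) + C3*cos(2^(2/3)*3^(5/6)*x/4))*exp(-2^(2/3)*3^(1/3)*x/4)


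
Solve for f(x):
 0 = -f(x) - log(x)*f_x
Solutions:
 f(x) = C1*exp(-li(x))


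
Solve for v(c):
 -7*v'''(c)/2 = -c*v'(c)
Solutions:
 v(c) = C1 + Integral(C2*airyai(2^(1/3)*7^(2/3)*c/7) + C3*airybi(2^(1/3)*7^(2/3)*c/7), c)


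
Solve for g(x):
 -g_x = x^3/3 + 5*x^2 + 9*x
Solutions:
 g(x) = C1 - x^4/12 - 5*x^3/3 - 9*x^2/2


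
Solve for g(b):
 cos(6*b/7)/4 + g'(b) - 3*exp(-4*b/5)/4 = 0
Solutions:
 g(b) = C1 - 7*sin(6*b/7)/24 - 15*exp(-4*b/5)/16


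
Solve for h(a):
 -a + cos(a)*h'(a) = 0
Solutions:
 h(a) = C1 + Integral(a/cos(a), a)


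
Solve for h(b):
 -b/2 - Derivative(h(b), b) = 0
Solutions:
 h(b) = C1 - b^2/4


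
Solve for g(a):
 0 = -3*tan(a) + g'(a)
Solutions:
 g(a) = C1 - 3*log(cos(a))


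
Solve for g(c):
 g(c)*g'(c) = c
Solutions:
 g(c) = -sqrt(C1 + c^2)
 g(c) = sqrt(C1 + c^2)


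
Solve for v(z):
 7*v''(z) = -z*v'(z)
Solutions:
 v(z) = C1 + C2*erf(sqrt(14)*z/14)


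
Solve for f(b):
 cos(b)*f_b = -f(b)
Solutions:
 f(b) = C1*sqrt(sin(b) - 1)/sqrt(sin(b) + 1)


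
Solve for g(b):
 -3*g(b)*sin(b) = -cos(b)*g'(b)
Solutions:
 g(b) = C1/cos(b)^3


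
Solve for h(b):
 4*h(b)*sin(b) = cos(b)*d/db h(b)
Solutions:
 h(b) = C1/cos(b)^4


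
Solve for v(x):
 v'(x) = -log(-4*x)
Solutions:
 v(x) = C1 - x*log(-x) + x*(1 - 2*log(2))


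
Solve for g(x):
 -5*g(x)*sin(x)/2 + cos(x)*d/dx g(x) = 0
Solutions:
 g(x) = C1/cos(x)^(5/2)


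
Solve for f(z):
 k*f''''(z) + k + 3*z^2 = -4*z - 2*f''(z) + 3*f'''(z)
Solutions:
 f(z) = C1 + C2*z + C3*exp(z*(3 - sqrt(9 - 8*k))/(2*k)) + C4*exp(z*(sqrt(9 - 8*k) + 3)/(2*k)) - z^4/8 - 13*z^3/12 + z^2*(4*k - 39)/8


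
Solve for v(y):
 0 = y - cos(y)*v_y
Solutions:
 v(y) = C1 + Integral(y/cos(y), y)


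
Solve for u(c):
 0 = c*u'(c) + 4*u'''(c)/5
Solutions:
 u(c) = C1 + Integral(C2*airyai(-10^(1/3)*c/2) + C3*airybi(-10^(1/3)*c/2), c)


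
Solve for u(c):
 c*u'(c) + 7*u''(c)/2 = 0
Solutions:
 u(c) = C1 + C2*erf(sqrt(7)*c/7)
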